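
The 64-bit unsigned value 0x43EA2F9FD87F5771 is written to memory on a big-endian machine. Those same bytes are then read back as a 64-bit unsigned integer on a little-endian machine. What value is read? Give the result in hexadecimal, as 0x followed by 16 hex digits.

Stored big-endian, the bytes at ascending addresses are 43 EA 2F 9F D8 7F 57 71.
Read back as little-endian, the first byte is least significant, giving 0x71577FD89F2FEA43.

0x71577FD89F2FEA43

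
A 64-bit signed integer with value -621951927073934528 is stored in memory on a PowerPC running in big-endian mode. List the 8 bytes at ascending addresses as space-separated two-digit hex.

Two's complement of -621951927073934528 in 64 bits: 621951927073934528 = 0x08A19DFB809C8CC0; invert → 0xF75E62047F63733F; add 1 → 0xF75E62047F637340.
Split into bytes (most-significant first): F7 5E 62 04 7F 63 73 40.
Big-endian stores the most-significant byte at the lowest address.
So the memory order matches the most-significant-first order: F7 5E 62 04 7F 63 73 40.

F7 5E 62 04 7F 63 73 40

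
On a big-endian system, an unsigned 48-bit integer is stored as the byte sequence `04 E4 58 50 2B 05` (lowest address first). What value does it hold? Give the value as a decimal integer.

Big-endian stores the most-significant byte at the lowest address.
The bytes are already most-significant first: 0x04E458502B05.
0x04E458502B05 = 5378780703493.

5378780703493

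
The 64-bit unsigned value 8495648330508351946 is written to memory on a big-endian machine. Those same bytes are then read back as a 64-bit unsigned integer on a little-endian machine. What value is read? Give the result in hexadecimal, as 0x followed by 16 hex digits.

8495648330508351946 in 64-bit hexadecimal is 0x75E69B250C9739CA.
Stored big-endian, the bytes at ascending addresses are 75 E6 9B 25 0C 97 39 CA.
Read back as little-endian, the first byte is least significant, giving 0xCA39970C259BE675.

0xCA39970C259BE675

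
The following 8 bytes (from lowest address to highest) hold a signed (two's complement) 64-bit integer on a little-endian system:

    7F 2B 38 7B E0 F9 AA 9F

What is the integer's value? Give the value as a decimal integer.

Little-endian: lowest address holds the least-significant byte.
Reassemble most-significant byte first: 9F AA F9 E0 7B 38 2B 7F → 0x9FAAF9E07B382B7F.
Top bit is set, so as a signed 64-bit value this is 0x9FAAF9E07B382B7F − 2^64 = -6941461133102929025.

-6941461133102929025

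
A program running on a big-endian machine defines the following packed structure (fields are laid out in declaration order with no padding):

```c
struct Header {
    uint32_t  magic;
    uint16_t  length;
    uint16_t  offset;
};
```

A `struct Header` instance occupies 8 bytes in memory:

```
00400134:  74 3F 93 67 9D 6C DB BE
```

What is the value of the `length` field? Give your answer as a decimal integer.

40300

`length` follows `magic` (4 bytes), so it starts at byte offset 4 and occupies 2 bytes.
Bytes at offsets 4..5: 9D 6C.
Big-endian: lowest address holds the most-significant byte.
The bytes are already most-significant first: 0x9D6C.
0x9D6C = 40300.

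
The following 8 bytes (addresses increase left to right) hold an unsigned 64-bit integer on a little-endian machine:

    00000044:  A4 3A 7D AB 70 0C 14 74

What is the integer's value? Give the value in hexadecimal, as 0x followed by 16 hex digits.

In little-endian order the low byte comes first in memory.
Reassemble most-significant byte first: 74 14 0C 70 AB 7D 3A A4 → 0x74140C70AB7D3AA4.

0x74140C70AB7D3AA4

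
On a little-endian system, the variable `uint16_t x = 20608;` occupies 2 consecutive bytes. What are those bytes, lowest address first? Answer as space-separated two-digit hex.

80 50

20608 in hexadecimal, padded to 16 bits, is 0x5080.
Split into bytes (most-significant first): 50 80.
In little-endian order the low byte comes first in memory.
So at ascending addresses the bytes are 80 50.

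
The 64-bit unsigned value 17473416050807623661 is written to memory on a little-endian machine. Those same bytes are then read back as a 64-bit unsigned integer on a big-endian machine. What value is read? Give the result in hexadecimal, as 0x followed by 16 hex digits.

17473416050807623661 in 64-bit hexadecimal is 0xF27E0B51F0FF4FED.
Stored little-endian, the bytes at ascending addresses are ED 4F FF F0 51 0B 7E F2.
Read back as big-endian, the last byte is least significant, giving 0xED4FFFF0510B7EF2.

0xED4FFFF0510B7EF2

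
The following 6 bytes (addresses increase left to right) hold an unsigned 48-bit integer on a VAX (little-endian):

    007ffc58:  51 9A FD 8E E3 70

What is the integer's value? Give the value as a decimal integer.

124122658871889

In little-endian order the low byte comes first in memory.
Reassemble most-significant byte first: 70 E3 8E FD 9A 51 → 0x70E38EFD9A51.
0x70E38EFD9A51 = 124122658871889.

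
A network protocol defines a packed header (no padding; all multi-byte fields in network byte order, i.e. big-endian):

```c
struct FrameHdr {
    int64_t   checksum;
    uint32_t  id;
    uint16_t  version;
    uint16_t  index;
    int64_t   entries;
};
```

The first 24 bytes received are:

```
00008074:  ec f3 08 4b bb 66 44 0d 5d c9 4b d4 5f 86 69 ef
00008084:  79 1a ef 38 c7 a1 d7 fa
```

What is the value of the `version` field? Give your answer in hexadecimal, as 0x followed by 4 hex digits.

0x5F86

`version` follows `checksum` (8 B), `id` (4 B), so it starts at offset 8 + 4 = 12 and occupies 2 bytes.
Bytes at offsets 12..13: 5F 86.
Big-endian: lowest address holds the most-significant byte.
The bytes are already most-significant first: 0x5F86.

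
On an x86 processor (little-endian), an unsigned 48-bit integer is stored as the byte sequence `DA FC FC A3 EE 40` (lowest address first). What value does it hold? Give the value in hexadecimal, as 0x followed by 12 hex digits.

0x40EEA3FCFCDA

In little-endian order the low byte comes first in memory.
Reassemble most-significant byte first: 40 EE A3 FC FC DA → 0x40EEA3FCFCDA.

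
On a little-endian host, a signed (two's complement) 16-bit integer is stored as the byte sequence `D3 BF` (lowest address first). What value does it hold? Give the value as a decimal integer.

-16429

Little-endian stores the least-significant byte at the lowest address.
Reassemble most-significant byte first: BF D3 → 0xBFD3.
Top bit is set, so as a signed 16-bit value this is 0xBFD3 − 2^16 = -16429.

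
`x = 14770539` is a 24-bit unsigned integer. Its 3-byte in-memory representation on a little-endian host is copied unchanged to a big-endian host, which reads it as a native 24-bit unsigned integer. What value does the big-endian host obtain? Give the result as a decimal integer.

7037409

14770539 in 24-bit hexadecimal is 0xE1616B.
Stored little-endian, the bytes at ascending addresses are 6B 61 E1.
Read back as big-endian, the last byte is least significant, giving 0x6B61E1.
0x6B61E1 = 7037409.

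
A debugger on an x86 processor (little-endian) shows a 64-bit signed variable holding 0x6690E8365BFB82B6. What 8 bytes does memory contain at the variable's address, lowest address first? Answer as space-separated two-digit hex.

Split into bytes (most-significant first): 66 90 E8 36 5B FB 82 B6.
In little-endian order the low byte comes first in memory.
So at ascending addresses the bytes are B6 82 FB 5B 36 E8 90 66.

B6 82 FB 5B 36 E8 90 66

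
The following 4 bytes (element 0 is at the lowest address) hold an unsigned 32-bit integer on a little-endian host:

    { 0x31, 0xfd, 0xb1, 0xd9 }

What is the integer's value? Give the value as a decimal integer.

In little-endian order the low byte comes first in memory.
Reassemble most-significant byte first: D9 B1 FD 31 → 0xD9B1FD31.
0xD9B1FD31 = 3652320561.

3652320561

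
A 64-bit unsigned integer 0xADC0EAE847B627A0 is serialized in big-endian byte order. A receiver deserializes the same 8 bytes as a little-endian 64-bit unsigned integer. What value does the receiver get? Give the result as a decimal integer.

11540392990126817453

Stored big-endian, the bytes at ascending addresses are AD C0 EA E8 47 B6 27 A0.
Read back as little-endian, the first byte is least significant, giving 0xA027B647E8EAC0AD.
0xA027B647E8EAC0AD = 11540392990126817453.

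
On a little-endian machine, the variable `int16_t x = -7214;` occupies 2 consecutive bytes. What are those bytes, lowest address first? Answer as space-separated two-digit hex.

D2 E3

Two's complement of -7214 in 16 bits: 7214 = 0x1C2E; invert → 0xE3D1; add 1 → 0xE3D2.
Split into bytes (most-significant first): E3 D2.
Little-endian stores the least-significant byte at the lowest address.
So at ascending addresses the bytes are D2 E3.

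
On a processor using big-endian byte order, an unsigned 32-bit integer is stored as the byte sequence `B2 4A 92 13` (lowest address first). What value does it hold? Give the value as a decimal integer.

2991231507

Big-endian stores the most-significant byte at the lowest address.
The bytes are already most-significant first: 0xB24A9213.
0xB24A9213 = 2991231507.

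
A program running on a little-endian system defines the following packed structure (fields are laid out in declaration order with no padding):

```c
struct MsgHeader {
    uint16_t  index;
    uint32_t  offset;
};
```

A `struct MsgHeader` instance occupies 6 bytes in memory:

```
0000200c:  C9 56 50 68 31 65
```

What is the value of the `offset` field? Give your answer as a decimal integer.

1697736784

`offset` follows `index` (2 bytes), so it starts at byte offset 2 and occupies 4 bytes.
Bytes at offsets 2..5: 50 68 31 65.
Little-endian: lowest address holds the least-significant byte.
Reassemble most-significant byte first: 65 31 68 50 → 0x65316850.
0x65316850 = 1697736784.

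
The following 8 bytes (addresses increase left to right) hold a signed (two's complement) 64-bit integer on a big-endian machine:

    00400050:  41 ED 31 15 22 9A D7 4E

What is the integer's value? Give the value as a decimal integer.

Big-endian: lowest address holds the most-significant byte.
The bytes are already most-significant first: 0x41ED3115229AD74E.
0x41ED3115229AD74E = 4750507148790388558.

4750507148790388558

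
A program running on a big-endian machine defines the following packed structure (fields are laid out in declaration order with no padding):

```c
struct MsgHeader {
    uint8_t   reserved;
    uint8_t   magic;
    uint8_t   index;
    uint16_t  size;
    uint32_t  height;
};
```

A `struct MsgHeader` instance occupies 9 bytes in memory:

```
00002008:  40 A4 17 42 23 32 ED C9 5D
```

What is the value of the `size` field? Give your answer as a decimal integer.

`size` follows `reserved` (1 B), `magic` (1 B), `index` (1 B), so it starts at offset 1 + 1 + 1 = 3 and occupies 2 bytes.
Bytes at offsets 3..4: 42 23.
In big-endian order the high byte comes first in memory.
The bytes are already most-significant first: 0x4223.
0x4223 = 16931.

16931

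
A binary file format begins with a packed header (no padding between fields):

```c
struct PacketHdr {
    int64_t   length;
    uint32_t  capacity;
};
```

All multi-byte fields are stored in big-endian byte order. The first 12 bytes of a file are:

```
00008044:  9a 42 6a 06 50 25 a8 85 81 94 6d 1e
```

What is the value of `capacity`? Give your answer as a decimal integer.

`capacity` follows `length` (8 bytes), so it starts at byte offset 8 and occupies 4 bytes.
Bytes at offsets 8..11: 81 94 6D 1E.
In big-endian order the high byte comes first in memory.
The bytes are already most-significant first: 0x81946D1E.
0x81946D1E = 2173988126.

2173988126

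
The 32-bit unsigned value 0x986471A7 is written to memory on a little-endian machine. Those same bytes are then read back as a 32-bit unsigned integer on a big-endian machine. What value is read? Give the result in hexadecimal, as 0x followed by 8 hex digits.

0xA7716498

Stored little-endian, the bytes at ascending addresses are A7 71 64 98.
Read back as big-endian, the last byte is least significant, giving 0xA7716498.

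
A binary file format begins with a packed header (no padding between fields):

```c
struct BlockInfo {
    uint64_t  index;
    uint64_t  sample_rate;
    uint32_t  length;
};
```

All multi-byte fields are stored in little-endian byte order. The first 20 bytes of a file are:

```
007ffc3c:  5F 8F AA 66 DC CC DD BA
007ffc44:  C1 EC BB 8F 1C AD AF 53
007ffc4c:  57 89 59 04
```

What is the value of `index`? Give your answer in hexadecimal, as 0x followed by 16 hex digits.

`index` is the first field, at byte offset 0, occupying 8 bytes.
Bytes at offsets 0..7: 5F 8F AA 66 DC CC DD BA.
Little-endian stores the least-significant byte at the lowest address.
Reassemble most-significant byte first: BA DD CC DC 66 AA 8F 5F → 0xBADDCCDC66AA8F5F.

0xBADDCCDC66AA8F5F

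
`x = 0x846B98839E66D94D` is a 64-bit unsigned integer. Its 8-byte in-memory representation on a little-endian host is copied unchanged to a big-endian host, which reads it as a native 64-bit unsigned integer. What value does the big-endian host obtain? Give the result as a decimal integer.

Stored little-endian, the bytes at ascending addresses are 4D D9 66 9E 83 98 6B 84.
Read back as big-endian, the last byte is least significant, giving 0x4DD9669E83986B84.
0x4DD9669E83986B84 = 5609627641865333636.

5609627641865333636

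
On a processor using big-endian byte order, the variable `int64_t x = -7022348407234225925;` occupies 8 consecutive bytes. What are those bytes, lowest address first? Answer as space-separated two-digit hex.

Two's complement of -7022348407234225925 in 64 bits: 7022348407234225925 = 0x617464AB9E39E705; invert → 0x9E8B9B5461C618FA; add 1 → 0x9E8B9B5461C618FB.
Split into bytes (most-significant first): 9E 8B 9B 54 61 C6 18 FB.
Big-endian: lowest address holds the most-significant byte.
So the memory order matches the most-significant-first order: 9E 8B 9B 54 61 C6 18 FB.

9E 8B 9B 54 61 C6 18 FB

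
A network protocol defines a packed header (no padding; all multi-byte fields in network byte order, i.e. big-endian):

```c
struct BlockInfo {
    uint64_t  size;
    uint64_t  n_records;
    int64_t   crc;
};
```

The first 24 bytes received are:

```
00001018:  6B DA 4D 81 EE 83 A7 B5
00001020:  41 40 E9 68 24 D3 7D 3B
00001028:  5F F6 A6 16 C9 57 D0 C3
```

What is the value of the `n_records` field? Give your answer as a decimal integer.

4702014644478508347

`n_records` follows `size` (8 bytes), so it starts at byte offset 8 and occupies 8 bytes.
Bytes at offsets 8..15: 41 40 E9 68 24 D3 7D 3B.
Big-endian stores the most-significant byte at the lowest address.
The bytes are already most-significant first: 0x4140E96824D37D3B.
0x4140E96824D37D3B = 4702014644478508347.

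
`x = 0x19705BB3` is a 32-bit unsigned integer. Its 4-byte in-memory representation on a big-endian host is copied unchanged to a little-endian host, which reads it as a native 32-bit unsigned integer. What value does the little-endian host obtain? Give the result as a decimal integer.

3009114137

Stored big-endian, the bytes at ascending addresses are 19 70 5B B3.
Read back as little-endian, the first byte is least significant, giving 0xB35B7019.
0xB35B7019 = 3009114137.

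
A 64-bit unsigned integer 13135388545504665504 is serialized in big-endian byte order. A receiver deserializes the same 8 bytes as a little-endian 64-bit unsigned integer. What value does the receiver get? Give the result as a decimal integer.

11556107662899169974

13135388545504665504 in 64-bit hexadecimal is 0xB64A4649B18A5FA0.
Stored big-endian, the bytes at ascending addresses are B6 4A 46 49 B1 8A 5F A0.
Read back as little-endian, the first byte is least significant, giving 0xA05F8AB149464AB6.
0xA05F8AB149464AB6 = 11556107662899169974.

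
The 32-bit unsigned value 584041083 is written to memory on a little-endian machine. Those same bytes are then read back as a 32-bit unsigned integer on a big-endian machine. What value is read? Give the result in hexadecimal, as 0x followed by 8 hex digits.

584041083 in 32-bit hexadecimal is 0x22CFC27B.
Stored little-endian, the bytes at ascending addresses are 7B C2 CF 22.
Read back as big-endian, the last byte is least significant, giving 0x7BC2CF22.

0x7BC2CF22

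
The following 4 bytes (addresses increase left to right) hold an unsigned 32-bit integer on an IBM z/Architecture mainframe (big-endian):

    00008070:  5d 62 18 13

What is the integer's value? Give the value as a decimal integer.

1566709779

Big-endian stores the most-significant byte at the lowest address.
The bytes are already most-significant first: 0x5D621813.
0x5D621813 = 1566709779.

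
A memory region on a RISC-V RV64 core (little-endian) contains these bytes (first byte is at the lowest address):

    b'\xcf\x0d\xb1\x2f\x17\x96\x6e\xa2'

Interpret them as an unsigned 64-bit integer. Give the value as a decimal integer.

11704457507911044559

Little-endian stores the least-significant byte at the lowest address.
Reassemble most-significant byte first: A2 6E 96 17 2F B1 0D CF → 0xA26E96172FB10DCF.
0xA26E96172FB10DCF = 11704457507911044559.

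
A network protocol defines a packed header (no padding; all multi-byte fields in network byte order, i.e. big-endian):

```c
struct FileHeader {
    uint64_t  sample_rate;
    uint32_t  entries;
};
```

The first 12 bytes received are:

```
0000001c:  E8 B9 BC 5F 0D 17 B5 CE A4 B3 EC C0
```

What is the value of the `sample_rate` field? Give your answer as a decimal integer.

`sample_rate` is the first field, at byte offset 0, occupying 8 bytes.
Bytes at offsets 0..7: E8 B9 BC 5F 0D 17 B5 CE.
Big-endian: lowest address holds the most-significant byte.
The bytes are already most-significant first: 0xE8B9BC5F0D17B5CE.
0xE8B9BC5F0D17B5CE = 16769641803918325198.

16769641803918325198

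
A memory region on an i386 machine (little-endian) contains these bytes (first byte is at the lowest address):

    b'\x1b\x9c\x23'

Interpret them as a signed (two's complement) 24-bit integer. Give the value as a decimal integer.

2333723

In little-endian order the low byte comes first in memory.
Reassemble most-significant byte first: 23 9C 1B → 0x239C1B.
0x239C1B = 2333723.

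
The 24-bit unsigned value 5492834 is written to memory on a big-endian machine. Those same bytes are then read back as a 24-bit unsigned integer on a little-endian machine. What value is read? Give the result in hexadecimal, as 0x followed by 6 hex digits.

0x62D053

5492834 in 24-bit hexadecimal is 0x53D062.
Stored big-endian, the bytes at ascending addresses are 53 D0 62.
Read back as little-endian, the first byte is least significant, giving 0x62D053.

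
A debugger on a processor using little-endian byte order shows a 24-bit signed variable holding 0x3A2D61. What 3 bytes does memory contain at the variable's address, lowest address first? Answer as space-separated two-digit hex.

Split into bytes (most-significant first): 3A 2D 61.
Little-endian stores the least-significant byte at the lowest address.
So at ascending addresses the bytes are 61 2D 3A.

61 2D 3A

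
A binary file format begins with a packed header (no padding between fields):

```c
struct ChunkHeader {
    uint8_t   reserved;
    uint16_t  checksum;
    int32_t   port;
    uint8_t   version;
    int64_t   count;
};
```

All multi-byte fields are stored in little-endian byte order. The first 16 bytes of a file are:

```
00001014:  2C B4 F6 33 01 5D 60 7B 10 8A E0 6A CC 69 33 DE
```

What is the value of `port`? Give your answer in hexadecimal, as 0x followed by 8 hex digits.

`port` follows `reserved` (1 B), `checksum` (2 B), so it starts at offset 1 + 2 = 3 and occupies 4 bytes.
Bytes at offsets 3..6: 33 01 5D 60.
Little-endian stores the least-significant byte at the lowest address.
Reassemble most-significant byte first: 60 5D 01 33 → 0x605D0133.

0x605D0133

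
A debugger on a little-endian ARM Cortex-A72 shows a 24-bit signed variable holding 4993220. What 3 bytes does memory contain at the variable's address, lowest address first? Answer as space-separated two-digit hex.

4993220 in hexadecimal, padded to 24 bits, is 0x4C30C4.
Split into bytes (most-significant first): 4C 30 C4.
Little-endian: lowest address holds the least-significant byte.
So at ascending addresses the bytes are C4 30 4C.

C4 30 4C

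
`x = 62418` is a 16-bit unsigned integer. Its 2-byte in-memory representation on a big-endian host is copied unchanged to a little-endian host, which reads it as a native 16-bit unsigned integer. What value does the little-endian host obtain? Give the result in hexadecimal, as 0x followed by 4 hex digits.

62418 in 16-bit hexadecimal is 0xF3D2.
Stored big-endian, the bytes at ascending addresses are F3 D2.
Read back as little-endian, the first byte is least significant, giving 0xD2F3.

0xD2F3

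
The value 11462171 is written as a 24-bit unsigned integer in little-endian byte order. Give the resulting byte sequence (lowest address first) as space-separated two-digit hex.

1B E6 AE

11462171 in hexadecimal, padded to 24 bits, is 0xAEE61B.
Split into bytes (most-significant first): AE E6 1B.
Little-endian stores the least-significant byte at the lowest address.
So at ascending addresses the bytes are 1B E6 AE.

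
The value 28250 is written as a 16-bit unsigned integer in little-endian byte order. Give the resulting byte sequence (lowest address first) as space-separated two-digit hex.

5A 6E

28250 in hexadecimal, padded to 16 bits, is 0x6E5A.
Split into bytes (most-significant first): 6E 5A.
Little-endian: lowest address holds the least-significant byte.
So at ascending addresses the bytes are 5A 6E.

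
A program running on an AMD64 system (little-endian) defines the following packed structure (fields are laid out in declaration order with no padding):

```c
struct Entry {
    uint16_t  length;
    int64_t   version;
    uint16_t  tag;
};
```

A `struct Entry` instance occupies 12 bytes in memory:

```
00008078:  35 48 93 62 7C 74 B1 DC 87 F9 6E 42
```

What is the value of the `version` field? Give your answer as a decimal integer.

-466161381687926125

`version` follows `length` (2 bytes), so it starts at byte offset 2 and occupies 8 bytes.
Bytes at offsets 2..9: 93 62 7C 74 B1 DC 87 F9.
Little-endian: lowest address holds the least-significant byte.
Reassemble most-significant byte first: F9 87 DC B1 74 7C 62 93 → 0xF987DCB1747C6293.
Top bit is set, so as a signed 64-bit value this is 0xF987DCB1747C6293 − 2^64 = -466161381687926125.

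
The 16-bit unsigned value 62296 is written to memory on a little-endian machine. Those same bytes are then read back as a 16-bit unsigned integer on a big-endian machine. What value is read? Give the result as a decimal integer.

62296 in 16-bit hexadecimal is 0xF358.
Stored little-endian, the bytes at ascending addresses are 58 F3.
Read back as big-endian, the last byte is least significant, giving 0x58F3.
0x58F3 = 22771.

22771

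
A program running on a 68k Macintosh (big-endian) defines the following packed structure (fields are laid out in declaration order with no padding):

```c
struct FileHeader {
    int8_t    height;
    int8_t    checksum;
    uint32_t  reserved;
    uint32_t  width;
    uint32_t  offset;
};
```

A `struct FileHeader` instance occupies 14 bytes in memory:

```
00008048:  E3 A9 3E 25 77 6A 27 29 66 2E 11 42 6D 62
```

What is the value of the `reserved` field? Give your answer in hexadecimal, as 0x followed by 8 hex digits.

`reserved` follows `height` (1 B), `checksum` (1 B), so it starts at offset 1 + 1 = 2 and occupies 4 bytes.
Bytes at offsets 2..5: 3E 25 77 6A.
In big-endian order the high byte comes first in memory.
The bytes are already most-significant first: 0x3E25776A.

0x3E25776A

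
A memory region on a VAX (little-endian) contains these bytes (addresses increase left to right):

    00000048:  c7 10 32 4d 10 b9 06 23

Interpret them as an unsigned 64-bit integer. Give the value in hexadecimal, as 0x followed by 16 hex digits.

Little-endian stores the least-significant byte at the lowest address.
Reassemble most-significant byte first: 23 06 B9 10 4D 32 10 C7 → 0x2306B9104D3210C7.

0x2306B9104D3210C7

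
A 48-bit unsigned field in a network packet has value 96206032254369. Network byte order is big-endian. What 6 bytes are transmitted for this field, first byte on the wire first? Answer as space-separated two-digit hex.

57 7F B6 60 B5 A1

96206032254369 in hexadecimal, padded to 48 bits, is 0x577FB660B5A1.
Split into bytes (most-significant first): 57 7F B6 60 B5 A1.
Big-endian: lowest address holds the most-significant byte.
So the memory order matches the most-significant-first order: 57 7F B6 60 B5 A1.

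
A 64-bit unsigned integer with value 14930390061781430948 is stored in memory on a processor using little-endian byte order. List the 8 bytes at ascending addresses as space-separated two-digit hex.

A4 32 81 16 A8 66 33 CF

14930390061781430948 in hexadecimal, padded to 64 bits, is 0xCF3366A8168132A4.
Split into bytes (most-significant first): CF 33 66 A8 16 81 32 A4.
Little-endian stores the least-significant byte at the lowest address.
So at ascending addresses the bytes are A4 32 81 16 A8 66 33 CF.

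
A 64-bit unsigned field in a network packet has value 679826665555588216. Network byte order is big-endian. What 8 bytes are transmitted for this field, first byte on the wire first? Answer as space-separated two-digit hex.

679826665555588216 in hexadecimal, padded to 64 bits, is 0x096F3AC01D477478.
Split into bytes (most-significant first): 09 6F 3A C0 1D 47 74 78.
In big-endian order the high byte comes first in memory.
So the memory order matches the most-significant-first order: 09 6F 3A C0 1D 47 74 78.

09 6F 3A C0 1D 47 74 78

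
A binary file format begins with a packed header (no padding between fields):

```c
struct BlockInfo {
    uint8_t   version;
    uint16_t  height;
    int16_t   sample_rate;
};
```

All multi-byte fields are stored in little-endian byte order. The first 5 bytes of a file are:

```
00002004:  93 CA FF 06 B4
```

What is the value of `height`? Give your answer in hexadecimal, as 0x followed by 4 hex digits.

0xFFCA

`height` follows `version` (1 byte), so it starts at byte offset 1 and occupies 2 bytes.
Bytes at offsets 1..2: CA FF.
Little-endian stores the least-significant byte at the lowest address.
Reassemble most-significant byte first: FF CA → 0xFFCA.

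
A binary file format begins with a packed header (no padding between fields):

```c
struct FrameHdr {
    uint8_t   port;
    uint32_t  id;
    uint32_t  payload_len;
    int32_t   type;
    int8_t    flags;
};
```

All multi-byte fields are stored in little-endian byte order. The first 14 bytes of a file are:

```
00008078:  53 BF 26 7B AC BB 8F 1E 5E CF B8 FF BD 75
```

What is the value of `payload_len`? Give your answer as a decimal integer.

`payload_len` follows `port` (1 B), `id` (4 B), so it starts at offset 1 + 4 = 5 and occupies 4 bytes.
Bytes at offsets 5..8: BB 8F 1E 5E.
Little-endian stores the least-significant byte at the lowest address.
Reassemble most-significant byte first: 5E 1E 8F BB → 0x5E1E8FBB.
0x5E1E8FBB = 1579061179.

1579061179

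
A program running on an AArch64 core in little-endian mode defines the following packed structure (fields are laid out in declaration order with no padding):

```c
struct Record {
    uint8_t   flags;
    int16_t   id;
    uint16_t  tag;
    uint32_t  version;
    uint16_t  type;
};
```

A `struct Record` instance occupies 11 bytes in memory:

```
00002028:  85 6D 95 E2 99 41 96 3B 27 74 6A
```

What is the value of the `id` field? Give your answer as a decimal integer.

`id` follows `flags` (1 byte), so it starts at byte offset 1 and occupies 2 bytes.
Bytes at offsets 1..2: 6D 95.
Little-endian: lowest address holds the least-significant byte.
Reassemble most-significant byte first: 95 6D → 0x956D.
Top bit is set, so as a signed 16-bit value this is 0x956D − 2^16 = -27283.

-27283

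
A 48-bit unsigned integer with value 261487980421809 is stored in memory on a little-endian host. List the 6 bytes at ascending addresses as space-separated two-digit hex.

261487980421809 in hexadecimal, padded to 48 bits, is 0xEDD26A2FA2B1.
Split into bytes (most-significant first): ED D2 6A 2F A2 B1.
Little-endian stores the least-significant byte at the lowest address.
So at ascending addresses the bytes are B1 A2 2F 6A D2 ED.

B1 A2 2F 6A D2 ED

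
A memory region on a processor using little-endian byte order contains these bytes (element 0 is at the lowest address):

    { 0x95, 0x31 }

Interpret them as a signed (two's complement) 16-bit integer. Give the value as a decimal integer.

12693

In little-endian order the low byte comes first in memory.
Reassemble most-significant byte first: 31 95 → 0x3195.
0x3195 = 12693.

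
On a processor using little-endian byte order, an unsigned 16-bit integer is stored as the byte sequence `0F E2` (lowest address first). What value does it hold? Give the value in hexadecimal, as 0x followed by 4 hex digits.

Little-endian stores the least-significant byte at the lowest address.
Reassemble most-significant byte first: E2 0F → 0xE20F.

0xE20F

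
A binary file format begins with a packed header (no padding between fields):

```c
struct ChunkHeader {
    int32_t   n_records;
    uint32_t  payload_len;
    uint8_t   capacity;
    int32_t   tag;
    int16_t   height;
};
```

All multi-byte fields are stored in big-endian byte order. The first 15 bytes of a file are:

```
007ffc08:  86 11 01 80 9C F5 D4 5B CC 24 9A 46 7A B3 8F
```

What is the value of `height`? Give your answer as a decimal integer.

`height` follows `n_records` (4 B), `payload_len` (4 B), `capacity` (1 B), `tag` (4 B), so it starts at offset 4 + 4 + 1 + 4 = 13 and occupies 2 bytes.
Bytes at offsets 13..14: B3 8F.
Big-endian stores the most-significant byte at the lowest address.
The bytes are already most-significant first: 0xB38F.
Top bit is set, so as a signed 16-bit value this is 0xB38F − 2^16 = -19569.

-19569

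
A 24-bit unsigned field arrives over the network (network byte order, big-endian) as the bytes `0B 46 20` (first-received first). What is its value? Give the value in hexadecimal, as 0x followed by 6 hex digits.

In big-endian order the high byte comes first in memory.
The bytes are already most-significant first: 0x0B4620.

0x0B4620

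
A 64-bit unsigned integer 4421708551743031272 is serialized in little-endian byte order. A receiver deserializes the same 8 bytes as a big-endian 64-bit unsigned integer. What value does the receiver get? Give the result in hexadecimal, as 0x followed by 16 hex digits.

0xE847F32680105D3D

4421708551743031272 in 64-bit hexadecimal is 0x3D5D108026F347E8.
Stored little-endian, the bytes at ascending addresses are E8 47 F3 26 80 10 5D 3D.
Read back as big-endian, the last byte is least significant, giving 0xE847F32680105D3D.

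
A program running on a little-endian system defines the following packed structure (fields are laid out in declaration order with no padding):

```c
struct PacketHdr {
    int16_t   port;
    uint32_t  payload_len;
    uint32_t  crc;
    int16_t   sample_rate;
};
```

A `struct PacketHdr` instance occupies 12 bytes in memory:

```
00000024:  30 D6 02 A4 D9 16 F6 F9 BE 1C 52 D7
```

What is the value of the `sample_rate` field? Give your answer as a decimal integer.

-10414

`sample_rate` follows `port` (2 B), `payload_len` (4 B), `crc` (4 B), so it starts at offset 2 + 4 + 4 = 10 and occupies 2 bytes.
Bytes at offsets 10..11: 52 D7.
Little-endian stores the least-significant byte at the lowest address.
Reassemble most-significant byte first: D7 52 → 0xD752.
Top bit is set, so as a signed 16-bit value this is 0xD752 − 2^16 = -10414.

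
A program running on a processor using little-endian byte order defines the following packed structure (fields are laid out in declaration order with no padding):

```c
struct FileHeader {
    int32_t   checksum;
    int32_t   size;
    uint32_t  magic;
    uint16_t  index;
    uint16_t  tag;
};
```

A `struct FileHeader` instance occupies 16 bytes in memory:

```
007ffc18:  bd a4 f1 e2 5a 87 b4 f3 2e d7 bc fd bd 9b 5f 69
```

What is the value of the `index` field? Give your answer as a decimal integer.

39869

`index` follows `checksum` (4 B), `size` (4 B), `magic` (4 B), so it starts at offset 4 + 4 + 4 = 12 and occupies 2 bytes.
Bytes at offsets 12..13: BD 9B.
Little-endian stores the least-significant byte at the lowest address.
Reassemble most-significant byte first: 9B BD → 0x9BBD.
0x9BBD = 39869.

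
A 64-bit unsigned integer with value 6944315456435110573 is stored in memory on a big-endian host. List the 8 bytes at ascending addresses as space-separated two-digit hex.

60 5F 2A 1D 75 11 C2 AD

6944315456435110573 in hexadecimal, padded to 64 bits, is 0x605F2A1D7511C2AD.
Split into bytes (most-significant first): 60 5F 2A 1D 75 11 C2 AD.
Big-endian: lowest address holds the most-significant byte.
So the memory order matches the most-significant-first order: 60 5F 2A 1D 75 11 C2 AD.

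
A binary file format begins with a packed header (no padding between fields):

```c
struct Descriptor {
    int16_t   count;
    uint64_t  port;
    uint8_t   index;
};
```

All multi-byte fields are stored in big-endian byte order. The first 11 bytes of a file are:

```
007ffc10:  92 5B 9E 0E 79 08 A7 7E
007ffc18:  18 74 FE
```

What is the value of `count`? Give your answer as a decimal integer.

`count` is the first field, at byte offset 0, occupying 2 bytes.
Bytes at offsets 0..1: 92 5B.
Big-endian stores the most-significant byte at the lowest address.
The bytes are already most-significant first: 0x925B.
Top bit is set, so as a signed 16-bit value this is 0x925B − 2^16 = -28069.

-28069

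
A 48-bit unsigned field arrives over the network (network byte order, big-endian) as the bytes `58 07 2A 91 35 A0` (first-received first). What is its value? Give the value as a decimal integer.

Big-endian: lowest address holds the most-significant byte.
The bytes are already most-significant first: 0x58072A9135A0.
0x58072A9135A0 = 96787802174880.

96787802174880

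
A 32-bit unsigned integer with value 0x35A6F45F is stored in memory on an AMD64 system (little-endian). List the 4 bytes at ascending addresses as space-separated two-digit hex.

Split into bytes (most-significant first): 35 A6 F4 5F.
Little-endian: lowest address holds the least-significant byte.
So at ascending addresses the bytes are 5F F4 A6 35.

5F F4 A6 35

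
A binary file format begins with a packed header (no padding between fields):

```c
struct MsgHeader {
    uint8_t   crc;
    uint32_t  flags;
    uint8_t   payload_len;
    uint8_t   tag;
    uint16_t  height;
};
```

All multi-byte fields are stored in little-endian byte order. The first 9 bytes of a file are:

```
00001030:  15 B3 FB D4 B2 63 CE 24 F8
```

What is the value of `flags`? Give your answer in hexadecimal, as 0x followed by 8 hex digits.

0xB2D4FBB3

`flags` follows `crc` (1 byte), so it starts at byte offset 1 and occupies 4 bytes.
Bytes at offsets 1..4: B3 FB D4 B2.
Little-endian stores the least-significant byte at the lowest address.
Reassemble most-significant byte first: B2 D4 FB B3 → 0xB2D4FBB3.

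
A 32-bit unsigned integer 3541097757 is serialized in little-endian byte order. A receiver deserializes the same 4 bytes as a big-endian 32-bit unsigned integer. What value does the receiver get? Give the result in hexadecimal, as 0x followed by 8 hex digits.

3541097757 in 32-bit hexadecimal is 0xD310DD1D.
Stored little-endian, the bytes at ascending addresses are 1D DD 10 D3.
Read back as big-endian, the last byte is least significant, giving 0x1DDD10D3.

0x1DDD10D3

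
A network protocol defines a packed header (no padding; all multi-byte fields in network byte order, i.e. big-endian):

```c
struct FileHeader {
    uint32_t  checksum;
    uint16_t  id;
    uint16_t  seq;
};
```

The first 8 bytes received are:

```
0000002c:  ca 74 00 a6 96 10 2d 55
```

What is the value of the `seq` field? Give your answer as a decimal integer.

`seq` follows `checksum` (4 B), `id` (2 B), so it starts at offset 4 + 2 = 6 and occupies 2 bytes.
Bytes at offsets 6..7: 2D 55.
In big-endian order the high byte comes first in memory.
The bytes are already most-significant first: 0x2D55.
0x2D55 = 11605.

11605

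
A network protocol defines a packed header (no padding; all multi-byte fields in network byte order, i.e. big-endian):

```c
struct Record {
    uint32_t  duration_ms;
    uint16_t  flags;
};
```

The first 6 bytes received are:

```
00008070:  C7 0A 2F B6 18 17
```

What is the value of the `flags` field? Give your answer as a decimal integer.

6167

`flags` follows `duration_ms` (4 bytes), so it starts at byte offset 4 and occupies 2 bytes.
Bytes at offsets 4..5: 18 17.
Big-endian stores the most-significant byte at the lowest address.
The bytes are already most-significant first: 0x1817.
0x1817 = 6167.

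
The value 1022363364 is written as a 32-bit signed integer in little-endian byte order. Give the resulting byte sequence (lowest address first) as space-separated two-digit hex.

1022363364 in hexadecimal, padded to 32 bits, is 0x3CF006E4.
Split into bytes (most-significant first): 3C F0 06 E4.
Little-endian stores the least-significant byte at the lowest address.
So at ascending addresses the bytes are E4 06 F0 3C.

E4 06 F0 3C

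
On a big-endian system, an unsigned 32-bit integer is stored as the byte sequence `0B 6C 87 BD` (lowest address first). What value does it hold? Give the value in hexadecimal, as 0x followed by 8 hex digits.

In big-endian order the high byte comes first in memory.
The bytes are already most-significant first: 0x0B6C87BD.

0x0B6C87BD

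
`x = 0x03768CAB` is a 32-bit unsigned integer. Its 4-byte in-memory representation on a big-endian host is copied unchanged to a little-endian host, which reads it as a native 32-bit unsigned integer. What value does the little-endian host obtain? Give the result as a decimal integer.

2878109187

Stored big-endian, the bytes at ascending addresses are 03 76 8C AB.
Read back as little-endian, the first byte is least significant, giving 0xAB8C7603.
0xAB8C7603 = 2878109187.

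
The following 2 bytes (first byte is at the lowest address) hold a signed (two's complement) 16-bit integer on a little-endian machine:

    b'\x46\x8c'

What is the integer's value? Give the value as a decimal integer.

In little-endian order the low byte comes first in memory.
Reassemble most-significant byte first: 8C 46 → 0x8C46.
Top bit is set, so as a signed 16-bit value this is 0x8C46 − 2^16 = -29626.

-29626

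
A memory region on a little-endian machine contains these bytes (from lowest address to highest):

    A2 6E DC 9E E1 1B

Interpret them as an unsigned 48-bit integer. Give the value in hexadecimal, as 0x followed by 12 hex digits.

0x1BE19EDC6EA2

Little-endian: lowest address holds the least-significant byte.
Reassemble most-significant byte first: 1B E1 9E DC 6E A2 → 0x1BE19EDC6EA2.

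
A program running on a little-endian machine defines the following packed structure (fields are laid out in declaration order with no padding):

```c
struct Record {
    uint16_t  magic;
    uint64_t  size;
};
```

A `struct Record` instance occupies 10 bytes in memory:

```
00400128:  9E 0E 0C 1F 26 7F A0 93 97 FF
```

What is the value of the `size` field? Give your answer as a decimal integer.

`size` follows `magic` (2 bytes), so it starts at byte offset 2 and occupies 8 bytes.
Bytes at offsets 2..9: 0C 1F 26 7F A0 93 97 FF.
Little-endian: lowest address holds the least-significant byte.
Reassemble most-significant byte first: FF 97 93 A0 7F 26 1F 0C → 0xFF9793A07F261F0C.
0xFF9793A07F261F0C = 18417351518692187916.

18417351518692187916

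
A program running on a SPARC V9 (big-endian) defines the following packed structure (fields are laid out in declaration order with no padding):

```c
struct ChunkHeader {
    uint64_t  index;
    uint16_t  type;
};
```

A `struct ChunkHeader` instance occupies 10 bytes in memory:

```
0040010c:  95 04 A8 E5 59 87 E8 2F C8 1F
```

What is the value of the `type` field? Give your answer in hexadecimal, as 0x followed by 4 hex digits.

`type` follows `index` (8 bytes), so it starts at byte offset 8 and occupies 2 bytes.
Bytes at offsets 8..9: C8 1F.
In big-endian order the high byte comes first in memory.
The bytes are already most-significant first: 0xC81F.

0xC81F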